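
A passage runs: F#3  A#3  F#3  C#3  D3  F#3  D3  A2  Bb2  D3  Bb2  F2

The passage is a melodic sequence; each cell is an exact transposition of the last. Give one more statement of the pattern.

With a 4-note motive the entries are F#3, D3, Bb2, each down a 3rd from the previous.
From Gb2 the exact shape gives Gb2 Bb2 Gb2 Db2.

Gb2 Bb2 Gb2 Db2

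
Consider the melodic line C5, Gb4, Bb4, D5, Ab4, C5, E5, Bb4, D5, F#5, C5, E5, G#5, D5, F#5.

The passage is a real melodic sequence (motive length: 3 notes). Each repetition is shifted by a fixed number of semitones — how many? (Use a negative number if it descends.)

2

The 3-note cells begin on C5, D5, E5, F#5, G#5 — each up a 2nd from the last.
C5 to D5 spans +2 semitones.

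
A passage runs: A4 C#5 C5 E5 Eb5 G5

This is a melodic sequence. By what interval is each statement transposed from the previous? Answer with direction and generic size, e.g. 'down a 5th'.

up a 3rd

Unit = 2 notes; the statements start on A4, C5, Eb5, moving up a 3rd each time.
A4 to C5 is up a 3rd.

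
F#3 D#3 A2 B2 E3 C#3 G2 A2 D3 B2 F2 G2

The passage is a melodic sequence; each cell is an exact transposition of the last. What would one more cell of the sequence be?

Taking 4-note groups, the heads are F#3, E3, D3: the pattern moves down a 2nd.
Statement 4 starts on C3 and keeps the same exact contour: C3 A2 Eb2 F2.

C3 A2 Eb2 F2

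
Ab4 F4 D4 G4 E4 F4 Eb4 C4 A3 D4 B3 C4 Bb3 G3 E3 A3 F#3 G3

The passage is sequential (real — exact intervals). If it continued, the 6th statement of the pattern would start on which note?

Taking 6-note groups, the heads are Ab4, Eb4, Bb3: the pattern moves down a 4th.
Continuing: F3 → C3 → G2. Statement 6 starts on G2.

G2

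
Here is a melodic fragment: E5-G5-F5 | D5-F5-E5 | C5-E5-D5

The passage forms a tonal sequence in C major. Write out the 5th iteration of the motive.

A4 C5 B4

Unit = 3 notes; the statements start on E5, D5, C5, moving down a 2nd each time.
Carrying on: B4 → A4.
From A4 the diatonic shape gives A4 C5 B4.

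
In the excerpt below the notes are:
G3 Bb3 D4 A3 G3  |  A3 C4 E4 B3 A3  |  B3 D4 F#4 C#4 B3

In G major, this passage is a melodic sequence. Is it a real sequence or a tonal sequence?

Each cell has the same semitone pattern (3, 4, -5, -2) — intervals are preserved exactly.
And Bb3 lies outside G major, so the sequence is real rather than tonal.

real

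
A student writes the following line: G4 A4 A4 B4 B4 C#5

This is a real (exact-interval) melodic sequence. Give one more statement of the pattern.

C#5 D#5

Unit = 2 notes; the statements start on G4, A4, B4, moving up a 2nd each time.
So cell 4 is C#5 D#5.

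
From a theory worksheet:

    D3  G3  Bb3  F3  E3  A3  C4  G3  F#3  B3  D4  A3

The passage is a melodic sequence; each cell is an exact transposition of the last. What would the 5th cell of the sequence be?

With a 4-note motive the entries are D3, E3, F#3, each up a 2nd from the previous.
Extending up a 2nd: G#3 → A#3.
Statement 5 starts on A#3 and keeps the same exact contour: A#3 D#4 F#4 C#4.

A#3 D#4 F#4 C#4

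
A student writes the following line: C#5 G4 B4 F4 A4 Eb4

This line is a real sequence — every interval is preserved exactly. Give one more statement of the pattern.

Taking 2-note groups, the heads are C#5, B4, A4: the pattern moves down a 2nd.
So cell 4 is G4 Db4.

G4 Db4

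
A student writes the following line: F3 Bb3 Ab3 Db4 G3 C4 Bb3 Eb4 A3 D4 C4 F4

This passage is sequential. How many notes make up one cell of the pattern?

12 notes total. Splitting into 3 groups of 4:
F3 Bb3 Ab3 Db4 | G3 C4 Bb3 Eb4 | A3 D4 C4 F4
Each cell is the previous one up a 2nd — so the unit is 4 notes.

4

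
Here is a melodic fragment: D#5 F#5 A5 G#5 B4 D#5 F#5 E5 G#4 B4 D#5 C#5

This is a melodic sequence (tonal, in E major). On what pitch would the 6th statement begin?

A3

With a 4-note motive the entries are D#5, B4, G#4, each down a 3rd from the previous.
Extending the heads down a 3rd: E4 → C#4 → A3.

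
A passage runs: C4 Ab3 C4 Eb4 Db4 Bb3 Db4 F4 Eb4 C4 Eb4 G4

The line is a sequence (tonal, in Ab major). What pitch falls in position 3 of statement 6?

With 4-note cells, note 3 of each statement runs C4, Db4, Eb4.
Extending up a 2nd: F4 → G4 → Ab4.

Ab4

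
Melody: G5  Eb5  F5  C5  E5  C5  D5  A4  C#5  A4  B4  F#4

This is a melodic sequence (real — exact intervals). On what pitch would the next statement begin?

A#4

Unit = 4 notes; the statements start on G5, E5, C#5, moving down a 3rd each time.
The next head, down a 3rd from C#5, is A#4.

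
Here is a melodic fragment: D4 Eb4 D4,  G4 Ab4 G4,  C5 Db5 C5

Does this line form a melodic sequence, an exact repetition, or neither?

sequence

Each 3-note cell is the previous one transposed up a 4th.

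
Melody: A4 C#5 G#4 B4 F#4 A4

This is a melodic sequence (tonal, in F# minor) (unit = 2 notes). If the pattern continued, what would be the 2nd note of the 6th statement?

With 2-note cells, note 2 of each statement runs C#5, B4, A4.
Each moves down a 2nd. Continuing: G#4 → F#4 → E4.

E4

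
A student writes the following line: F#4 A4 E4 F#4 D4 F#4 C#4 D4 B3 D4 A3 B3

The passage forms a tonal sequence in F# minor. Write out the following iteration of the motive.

G#3 B3 F#3 G#3

With a 4-note motive the entries are F#4, D4, B3, each down a 3rd from the previous.
So cell 4 is G#3 B3 F#3 G#3.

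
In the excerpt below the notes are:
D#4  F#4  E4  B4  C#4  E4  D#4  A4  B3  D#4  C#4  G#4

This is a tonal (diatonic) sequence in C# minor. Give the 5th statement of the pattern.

G#3 B3 A3 E4

Taking 4-note groups, the heads are D#4, C#4, B3: the pattern moves down a 2nd.
Extending down a 2nd: A3 → G#3.
Statement 5 starts on G#3 and keeps the same diatonic contour: G#3 B3 A3 E4.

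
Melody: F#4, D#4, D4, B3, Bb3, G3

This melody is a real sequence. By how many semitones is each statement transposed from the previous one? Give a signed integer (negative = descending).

-4

Unit = 2 notes; the statements start on F#4, D4, Bb3, moving down a 3rd each time.
F#4→D4 is 62 − 66 = -4 semitones.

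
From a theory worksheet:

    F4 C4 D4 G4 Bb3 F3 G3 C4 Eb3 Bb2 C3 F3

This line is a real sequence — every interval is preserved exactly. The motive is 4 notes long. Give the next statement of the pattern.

The 4-note cells begin on F4, Bb3, Eb3 — each down a 5th from the last.
So cell 4 is Ab2 Eb2 F2 Bb2.

Ab2 Eb2 F2 Bb2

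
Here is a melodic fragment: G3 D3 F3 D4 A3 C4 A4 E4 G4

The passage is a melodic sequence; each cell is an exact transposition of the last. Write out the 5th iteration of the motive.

Taking 3-note groups, the heads are G3, D4, A4: the pattern moves up a 5th.
Continuing the starts: E5 → B5.
From B5 the exact shape gives B5 F#5 A5.

B5 F#5 A5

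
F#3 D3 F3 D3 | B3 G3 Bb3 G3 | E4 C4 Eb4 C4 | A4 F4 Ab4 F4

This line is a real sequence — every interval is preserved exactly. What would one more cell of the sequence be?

With a 4-note motive the entries are F#3, B3, E4, A4, each up a 4th from the previous.
So cell 5 is D5 Bb4 Db5 Bb4.

D5 Bb4 Db5 Bb4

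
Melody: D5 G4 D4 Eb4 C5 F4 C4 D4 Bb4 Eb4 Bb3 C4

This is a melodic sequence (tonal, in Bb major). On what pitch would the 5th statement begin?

Taking 4-note groups, the heads are D5, C5, Bb4: the pattern moves down a 2nd.
Extending the heads down a 2nd: A4 → G4.

G4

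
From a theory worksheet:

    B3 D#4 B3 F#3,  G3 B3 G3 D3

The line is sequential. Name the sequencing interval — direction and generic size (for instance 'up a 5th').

down a 3rd

The 4-note cells begin on B3, G3 — each down a 3rd from the last.
From B3 to G3: down a 3rd.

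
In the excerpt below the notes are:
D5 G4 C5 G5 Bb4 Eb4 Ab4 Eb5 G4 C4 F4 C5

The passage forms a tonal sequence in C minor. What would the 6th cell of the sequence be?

Taking 4-note groups, the heads are D5, Bb4, G4: the pattern moves down a 3rd.
Carrying on: Eb4 → C4 → Ab3.
So cell 6 is Ab3 D3 G3 D4.

Ab3 D3 G3 D4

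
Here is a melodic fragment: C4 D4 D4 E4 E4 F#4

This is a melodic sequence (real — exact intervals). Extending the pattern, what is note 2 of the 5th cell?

The unit is 2 notes. Position-2 pitches of the 3 shown cells: D4, E4, F#4.
Extending up a 2nd: G#4 → A#4.

A#4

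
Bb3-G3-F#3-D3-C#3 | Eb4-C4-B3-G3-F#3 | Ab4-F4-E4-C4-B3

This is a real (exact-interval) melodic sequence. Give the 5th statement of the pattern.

Gb5 Eb5 D5 Bb4 A4

Taking 5-note groups, the heads are Bb3, Eb4, Ab4: the pattern moves up a 4th.
Carrying on: Db5 → Gb5.
So cell 5 is Gb5 Eb5 D5 Bb4 A4.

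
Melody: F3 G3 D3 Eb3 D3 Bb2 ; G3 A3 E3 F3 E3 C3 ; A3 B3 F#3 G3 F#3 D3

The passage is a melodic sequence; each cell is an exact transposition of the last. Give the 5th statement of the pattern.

The 6-note cells begin on F3, G3, A3 — each up a 2nd from the last.
Carrying on: B3 → C#4.
From C#4 the exact shape gives C#4 D#4 A#3 B3 A#3 F#3.

C#4 D#4 A#3 B3 A#3 F#3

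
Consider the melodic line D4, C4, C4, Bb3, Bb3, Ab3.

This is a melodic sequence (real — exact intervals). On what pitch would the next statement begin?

Taking 2-note groups, the heads are D4, C4, Bb3: the pattern moves down a 2nd.
One more step down a 2nd gives Ab3.

Ab3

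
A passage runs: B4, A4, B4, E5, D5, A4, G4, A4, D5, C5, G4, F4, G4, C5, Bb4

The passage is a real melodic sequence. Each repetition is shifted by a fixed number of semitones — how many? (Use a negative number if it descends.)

Unit = 5 notes; the statements start on B4, A4, G4, moving down a 2nd each time.
B4 to A4 spans -2 semitones.

-2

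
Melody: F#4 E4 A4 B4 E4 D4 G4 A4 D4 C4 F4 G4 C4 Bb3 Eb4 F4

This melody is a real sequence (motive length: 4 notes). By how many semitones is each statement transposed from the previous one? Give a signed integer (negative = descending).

With a 4-note motive the entries are F#4, E4, D4, C4, each down a 2nd from the previous.
F#4 to E4 spans -2 semitones.

-2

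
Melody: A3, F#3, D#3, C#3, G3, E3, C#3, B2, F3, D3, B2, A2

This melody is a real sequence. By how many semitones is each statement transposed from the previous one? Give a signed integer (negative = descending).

-2

Taking 4-note groups, the heads are A3, G3, F3: the pattern moves down a 2nd.
A3→G3 is 55 − 57 = -2 semitones.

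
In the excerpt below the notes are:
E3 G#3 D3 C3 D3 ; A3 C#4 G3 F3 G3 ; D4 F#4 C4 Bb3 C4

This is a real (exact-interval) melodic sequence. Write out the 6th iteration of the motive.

Unit = 5 notes; the statements start on E3, A3, D4, moving up a 4th each time.
Carrying on: G4 → C5 → F5.
So cell 6 is F5 A5 Eb5 Db5 Eb5.

F5 A5 Eb5 Db5 Eb5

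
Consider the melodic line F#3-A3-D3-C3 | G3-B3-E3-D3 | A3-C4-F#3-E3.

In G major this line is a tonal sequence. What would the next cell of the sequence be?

With a 4-note motive the entries are F#3, G3, A3, each up a 2nd from the previous.
From B3 the diatonic shape gives B3 D4 G3 F#3.

B3 D4 G3 F#3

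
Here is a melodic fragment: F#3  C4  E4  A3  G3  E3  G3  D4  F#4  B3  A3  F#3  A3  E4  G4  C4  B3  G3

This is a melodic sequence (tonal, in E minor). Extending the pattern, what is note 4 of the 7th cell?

The unit is 6 notes. Position-4 pitches of the 3 shown cells: A3, B3, C4.
Extending up a 2nd: D4 → E4 → F#4 → G4.

G4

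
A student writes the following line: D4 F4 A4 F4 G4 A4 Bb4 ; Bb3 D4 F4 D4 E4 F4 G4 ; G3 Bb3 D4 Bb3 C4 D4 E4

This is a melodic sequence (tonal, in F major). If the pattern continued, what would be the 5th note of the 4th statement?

A3

The unit is 7 notes. Position-5 pitches of the 3 shown cells: G4, E4, C4.
Each moves down a 3rd; the next is A3.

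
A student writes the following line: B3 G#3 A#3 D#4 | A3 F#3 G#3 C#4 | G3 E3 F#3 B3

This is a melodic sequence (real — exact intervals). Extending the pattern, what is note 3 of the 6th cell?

C3

The unit is 4 notes. Position-3 pitches of the 3 shown cells: A#3, G#3, F#3.
Carrying that down a 2nd forward: E3 → D3 → C3.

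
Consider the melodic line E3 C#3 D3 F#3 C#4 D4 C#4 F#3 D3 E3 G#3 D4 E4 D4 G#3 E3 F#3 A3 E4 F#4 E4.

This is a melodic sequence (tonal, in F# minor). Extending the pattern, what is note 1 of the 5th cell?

Grouping in 7s, the 1st note of each cell is E3, F#3, G#3.
Extending up a 2nd: A3 → B3.

B3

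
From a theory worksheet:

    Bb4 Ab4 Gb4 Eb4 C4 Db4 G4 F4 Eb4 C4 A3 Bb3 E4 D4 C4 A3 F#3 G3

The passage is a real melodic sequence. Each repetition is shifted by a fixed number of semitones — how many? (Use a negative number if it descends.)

Taking 6-note groups, the heads are Bb4, G4, E4: the pattern moves down a 3rd.
Counting half-steps from Bb4 to G4: -3.

-3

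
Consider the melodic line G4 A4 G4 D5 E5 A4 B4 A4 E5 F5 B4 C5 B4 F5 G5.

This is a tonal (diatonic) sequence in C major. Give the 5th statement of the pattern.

D5 E5 D5 A5 B5

The 5-note cells begin on G4, A4, B4 — each up a 2nd from the last.
Continuing the starts: C5 → D5.
Statement 5 starts on D5 and keeps the same diatonic contour: D5 E5 D5 A5 B5.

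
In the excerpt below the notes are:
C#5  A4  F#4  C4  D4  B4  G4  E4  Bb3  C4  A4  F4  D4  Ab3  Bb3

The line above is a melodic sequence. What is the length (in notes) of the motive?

Try groups of 5 (3 cells in 15 notes):
C#5 A4 F#4 C4 D4 | B4 G4 E4 Bb3 C4 | A4 F4 D4 Ab3 Bb3
That's a consistent down a 2nd shift per cell, and no other grouping gives one.

5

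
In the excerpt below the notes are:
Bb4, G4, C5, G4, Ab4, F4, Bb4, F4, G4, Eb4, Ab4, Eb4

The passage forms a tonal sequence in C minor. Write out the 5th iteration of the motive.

Taking 4-note groups, the heads are Bb4, Ab4, G4: the pattern moves down a 2nd.
Carrying on: F4 → Eb4.
Statement 5 starts on Eb4 and keeps the same diatonic contour: Eb4 C4 F4 C4.

Eb4 C4 F4 C4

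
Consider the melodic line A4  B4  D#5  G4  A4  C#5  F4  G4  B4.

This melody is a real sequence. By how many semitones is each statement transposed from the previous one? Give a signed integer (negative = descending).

-2

Unit = 3 notes; the statements start on A4, G4, F4, moving down a 2nd each time.
Counting half-steps from A4 to G4: -2.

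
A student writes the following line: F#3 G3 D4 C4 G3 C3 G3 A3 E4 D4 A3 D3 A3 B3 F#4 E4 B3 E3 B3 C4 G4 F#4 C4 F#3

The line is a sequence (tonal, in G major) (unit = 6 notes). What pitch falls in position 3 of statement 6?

Grouping in 6s, the 3rd note of each cell is D4, E4, F#4, G4.
Carrying that up a 2nd forward: A4 → B4.

B4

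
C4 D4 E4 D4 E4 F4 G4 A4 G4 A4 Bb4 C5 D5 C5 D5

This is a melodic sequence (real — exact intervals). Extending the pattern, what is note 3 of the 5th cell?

Grouping in 5s, the 3rd note of each cell is E4, A4, D5.
Extending up a 4th: G5 → C6.

C6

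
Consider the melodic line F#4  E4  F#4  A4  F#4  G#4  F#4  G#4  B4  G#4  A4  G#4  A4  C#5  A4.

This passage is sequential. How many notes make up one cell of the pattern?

There are 15 notes; a 5-note unit gives 3 cells:
F#4 E4 F#4 A4 F#4 | G#4 F#4 G#4 B4 G#4 | A4 G#4 A4 C#5 A4
Every group is a transposition up a 2nd of the one before; no shorter unit works.

5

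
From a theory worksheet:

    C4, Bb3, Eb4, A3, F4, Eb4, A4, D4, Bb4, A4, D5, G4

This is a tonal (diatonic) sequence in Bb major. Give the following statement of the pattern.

Eb5 D5 G5 C5

Taking 4-note groups, the heads are C4, F4, Bb4: the pattern moves up a 4th.
So cell 4 is Eb5 D5 G5 C5.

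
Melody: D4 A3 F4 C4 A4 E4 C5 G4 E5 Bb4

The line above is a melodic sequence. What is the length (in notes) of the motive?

2

Try groups of 2 (5 cells in 10 notes):
D4 A3 | F4 C4 | A4 E4 | C5 G4 | E5 Bb4
That's a consistent up a 3rd shift per cell, and no other grouping gives one.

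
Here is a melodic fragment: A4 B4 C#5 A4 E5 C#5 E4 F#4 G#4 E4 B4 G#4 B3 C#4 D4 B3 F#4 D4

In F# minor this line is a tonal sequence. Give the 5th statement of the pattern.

C#3 D3 E3 C#3 G#3 E3

The 6-note cells begin on A4, E4, B3 — each down a 4th from the last.
Carrying on: F#3 → C#3.
So cell 5 is C#3 D3 E3 C#3 G#3 E3.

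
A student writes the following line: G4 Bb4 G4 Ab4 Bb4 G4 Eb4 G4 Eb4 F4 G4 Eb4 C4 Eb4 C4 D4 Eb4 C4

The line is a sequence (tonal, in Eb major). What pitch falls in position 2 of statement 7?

D3

Grouping in 6s, the 2nd note of each cell is Bb4, G4, Eb4.
Carrying that down a 3rd forward: C4 → Ab3 → F3 → D3.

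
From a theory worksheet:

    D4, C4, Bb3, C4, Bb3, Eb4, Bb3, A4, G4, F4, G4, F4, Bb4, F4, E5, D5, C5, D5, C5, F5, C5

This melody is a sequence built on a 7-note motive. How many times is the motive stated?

3

21 notes in groups of 7 gives 21/7 = 3 statements.
Starts: D4, A4, E5 — each up a 5th.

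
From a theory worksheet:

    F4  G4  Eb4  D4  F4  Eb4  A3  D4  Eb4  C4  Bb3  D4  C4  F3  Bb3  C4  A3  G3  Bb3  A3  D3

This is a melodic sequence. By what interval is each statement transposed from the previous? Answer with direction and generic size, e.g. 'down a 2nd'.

down a 3rd

The 7-note cells begin on F4, D4, Bb3 — each down a 3rd from the last.
From F4 to D4: down a 3rd.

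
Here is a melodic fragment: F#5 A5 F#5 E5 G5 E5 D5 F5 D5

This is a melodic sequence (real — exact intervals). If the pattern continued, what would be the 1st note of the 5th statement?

Bb4

The unit is 3 notes. Position-1 pitches of the 3 shown cells: F#5, E5, D5.
Extending down a 2nd: C5 → Bb4.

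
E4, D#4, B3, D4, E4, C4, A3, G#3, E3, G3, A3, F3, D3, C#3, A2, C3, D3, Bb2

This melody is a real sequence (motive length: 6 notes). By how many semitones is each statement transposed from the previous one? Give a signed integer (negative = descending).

Unit = 6 notes; the statements start on E4, A3, D3, moving down a 5th each time.
E4→A3 is 57 − 64 = -7 semitones.

-7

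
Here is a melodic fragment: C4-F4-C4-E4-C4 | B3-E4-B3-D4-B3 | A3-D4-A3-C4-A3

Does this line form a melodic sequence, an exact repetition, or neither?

Each 5-note cell is the previous one transposed down a 2nd.

sequence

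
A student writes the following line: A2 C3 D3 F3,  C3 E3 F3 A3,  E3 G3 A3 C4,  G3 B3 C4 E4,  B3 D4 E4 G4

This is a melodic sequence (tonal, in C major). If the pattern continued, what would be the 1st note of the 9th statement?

C5

The unit is 4 notes. Position-1 pitches of the 5 shown cells: A2, C3, E3, G3, B3.
Each moves up a 3rd. Continuing: D4 → F4 → A4 → C5.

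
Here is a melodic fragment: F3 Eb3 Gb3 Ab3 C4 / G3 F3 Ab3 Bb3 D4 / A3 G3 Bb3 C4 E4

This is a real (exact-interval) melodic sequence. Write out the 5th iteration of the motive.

With a 5-note motive the entries are F3, G3, A3, each up a 2nd from the previous.
Extending up a 2nd: B3 → C#4.
Statement 5 starts on C#4 and keeps the same exact contour: C#4 B3 D4 E4 G#4.

C#4 B3 D4 E4 G#4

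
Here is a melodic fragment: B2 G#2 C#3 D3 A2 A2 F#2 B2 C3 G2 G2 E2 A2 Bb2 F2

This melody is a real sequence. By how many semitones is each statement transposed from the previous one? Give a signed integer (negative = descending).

Taking 5-note groups, the heads are B2, A2, G2: the pattern moves down a 2nd.
Counting half-steps from B2 to A2: -2.

-2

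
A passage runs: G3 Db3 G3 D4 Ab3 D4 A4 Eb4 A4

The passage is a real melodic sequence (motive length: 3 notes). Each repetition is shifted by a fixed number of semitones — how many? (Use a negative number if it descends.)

The 3-note cells begin on G3, D4, A4 — each up a 5th from the last.
Counting half-steps from G3 to D4: 7.

7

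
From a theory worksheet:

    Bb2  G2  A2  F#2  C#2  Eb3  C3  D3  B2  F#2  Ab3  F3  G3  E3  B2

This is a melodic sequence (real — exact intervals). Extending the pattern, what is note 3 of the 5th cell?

F4

Grouping in 5s, the 3rd note of each cell is A2, D3, G3.
Carrying that up a 4th forward: C4 → F4.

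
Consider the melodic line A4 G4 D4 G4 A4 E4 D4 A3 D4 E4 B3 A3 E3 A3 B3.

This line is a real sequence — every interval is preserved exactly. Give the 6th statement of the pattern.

The 5-note cells begin on A4, E4, B3 — each down a 4th from the last.
Extending down a 4th: F#3 → C#3 → G#2.
Statement 6 starts on G#2 and keeps the same exact contour: G#2 F#2 C#2 F#2 G#2.

G#2 F#2 C#2 F#2 G#2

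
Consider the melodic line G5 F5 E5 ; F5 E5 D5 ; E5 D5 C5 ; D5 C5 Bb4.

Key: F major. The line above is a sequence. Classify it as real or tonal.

Every note is diatonic to F major.
Cell 1 has -2 semitones from note 1 to 2, but cell 2 has -1 — the interval quality changes while the contour stays the same, which is the hallmark of a tonal sequence.

tonal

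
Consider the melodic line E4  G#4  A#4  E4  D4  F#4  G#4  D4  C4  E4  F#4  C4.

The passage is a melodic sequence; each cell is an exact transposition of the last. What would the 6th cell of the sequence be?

The 4-note cells begin on E4, D4, C4 — each down a 2nd from the last.
Continuing the starts: Bb3 → Ab3 → Gb3.
Statement 6 starts on Gb3 and keeps the same exact contour: Gb3 Bb3 C4 Gb3.

Gb3 Bb3 C4 Gb3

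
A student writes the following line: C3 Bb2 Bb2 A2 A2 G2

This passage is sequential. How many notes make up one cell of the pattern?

6 notes total. Splitting into 3 groups of 2:
C3 Bb2 | Bb2 A2 | A2 G2
That's a consistent down a 2nd shift per cell, and no other grouping gives one.

2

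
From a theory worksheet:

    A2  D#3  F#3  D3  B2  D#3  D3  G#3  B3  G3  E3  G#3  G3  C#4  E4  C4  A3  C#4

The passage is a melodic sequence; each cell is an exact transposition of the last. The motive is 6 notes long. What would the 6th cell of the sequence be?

With a 6-note motive the entries are A2, D3, G3, each up a 4th from the previous.
Continuing the starts: C4 → F4 → Bb4.
So cell 6 is Bb4 E5 G5 Eb5 C5 E5.

Bb4 E5 G5 Eb5 C5 E5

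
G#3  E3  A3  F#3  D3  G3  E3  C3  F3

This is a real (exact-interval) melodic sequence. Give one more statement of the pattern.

D3 Bb2 Eb3

With a 3-note motive the entries are G#3, F#3, E3, each down a 2nd from the previous.
Statement 4 starts on D3 and keeps the same exact contour: D3 Bb2 Eb3.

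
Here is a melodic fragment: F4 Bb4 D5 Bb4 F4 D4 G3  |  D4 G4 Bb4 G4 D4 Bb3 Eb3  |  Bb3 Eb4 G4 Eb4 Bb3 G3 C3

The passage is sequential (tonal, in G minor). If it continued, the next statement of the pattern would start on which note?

Taking 7-note groups, the heads are F4, D4, Bb3: the pattern moves down a 3rd.
The next head, down a 3rd from Bb3, is G3.

G3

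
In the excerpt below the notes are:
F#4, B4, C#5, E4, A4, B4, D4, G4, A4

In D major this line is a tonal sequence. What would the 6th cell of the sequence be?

Unit = 3 notes; the statements start on F#4, E4, D4, moving down a 2nd each time.
Carrying on: C#4 → B3 → A3.
Statement 6 starts on A3 and keeps the same diatonic contour: A3 D4 E4.

A3 D4 E4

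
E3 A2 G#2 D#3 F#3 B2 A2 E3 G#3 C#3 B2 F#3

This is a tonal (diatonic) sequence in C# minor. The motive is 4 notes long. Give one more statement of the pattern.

A3 D#3 C#3 G#3

The 4-note cells begin on E3, F#3, G#3 — each up a 2nd from the last.
So cell 4 is A3 D#3 C#3 G#3.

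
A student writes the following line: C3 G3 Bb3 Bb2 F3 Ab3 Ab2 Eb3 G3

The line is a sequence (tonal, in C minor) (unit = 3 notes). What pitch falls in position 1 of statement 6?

Eb2

With 3-note cells, note 1 of each statement runs C3, Bb2, Ab2.
Each moves down a 2nd. Continuing: G2 → F2 → Eb2.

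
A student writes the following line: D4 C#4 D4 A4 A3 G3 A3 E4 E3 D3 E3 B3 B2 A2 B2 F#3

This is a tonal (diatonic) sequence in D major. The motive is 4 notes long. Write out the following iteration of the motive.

With a 4-note motive the entries are D4, A3, E3, B2, each down a 4th from the previous.
So cell 5 is F#2 E2 F#2 C#3.

F#2 E2 F#2 C#3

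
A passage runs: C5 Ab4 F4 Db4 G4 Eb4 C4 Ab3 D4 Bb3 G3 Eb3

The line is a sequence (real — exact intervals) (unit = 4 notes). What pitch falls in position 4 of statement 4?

Bb2

Grouping in 4s, the 4th note of each cell is Db4, Ab3, Eb3.
From Eb3, down a 4th gives Bb2.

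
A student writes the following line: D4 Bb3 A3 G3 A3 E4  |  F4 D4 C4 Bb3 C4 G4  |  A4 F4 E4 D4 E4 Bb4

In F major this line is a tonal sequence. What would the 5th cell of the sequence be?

Taking 6-note groups, the heads are D4, F4, A4: the pattern moves up a 3rd.
Carrying on: C5 → E5.
Statement 5 starts on E5 and keeps the same diatonic contour: E5 C5 Bb4 A4 Bb4 F5.

E5 C5 Bb4 A4 Bb4 F5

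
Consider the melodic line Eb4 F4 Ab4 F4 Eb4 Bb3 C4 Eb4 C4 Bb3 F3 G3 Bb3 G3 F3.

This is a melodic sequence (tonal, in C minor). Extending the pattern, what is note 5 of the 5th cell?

Grouping in 5s, the 5th note of each cell is Eb4, Bb3, F3.
Each moves down a 4th. Continuing: C3 → G2.

G2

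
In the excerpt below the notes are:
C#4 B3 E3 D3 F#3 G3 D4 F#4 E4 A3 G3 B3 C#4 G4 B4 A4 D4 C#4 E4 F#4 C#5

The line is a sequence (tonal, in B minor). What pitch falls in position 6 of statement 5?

E5

With 7-note cells, note 6 of each statement runs G3, C#4, F#4.
Carrying that up a 4th forward: B4 → E5.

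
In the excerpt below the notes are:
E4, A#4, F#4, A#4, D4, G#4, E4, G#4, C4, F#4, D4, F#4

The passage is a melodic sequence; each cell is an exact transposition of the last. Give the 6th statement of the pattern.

Taking 4-note groups, the heads are E4, D4, C4: the pattern moves down a 2nd.
Continuing the starts: Bb3 → Ab3 → Gb3.
So cell 6 is Gb3 C4 Ab3 C4.

Gb3 C4 Ab3 C4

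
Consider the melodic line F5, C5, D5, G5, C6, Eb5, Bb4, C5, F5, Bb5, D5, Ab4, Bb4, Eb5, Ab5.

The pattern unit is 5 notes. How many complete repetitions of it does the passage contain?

3

15 notes in groups of 5 gives 15/5 = 3 statements.
Starts: F5, Eb5, D5 — each down a 2nd.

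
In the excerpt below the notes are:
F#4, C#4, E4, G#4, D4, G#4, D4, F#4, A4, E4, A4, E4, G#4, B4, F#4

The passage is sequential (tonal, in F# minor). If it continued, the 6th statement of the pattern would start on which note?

Unit = 5 notes; the statements start on F#4, G#4, A4, moving up a 2nd each time.
Extending the heads up a 2nd: B4 → C#5 → D5.

D5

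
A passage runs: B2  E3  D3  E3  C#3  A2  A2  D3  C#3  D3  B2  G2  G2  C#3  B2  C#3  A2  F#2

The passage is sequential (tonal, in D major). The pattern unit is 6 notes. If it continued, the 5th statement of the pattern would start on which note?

Unit = 6 notes; the statements start on B2, A2, G2, moving down a 2nd each time.
Extending the heads down a 2nd: F#2 → E2.

E2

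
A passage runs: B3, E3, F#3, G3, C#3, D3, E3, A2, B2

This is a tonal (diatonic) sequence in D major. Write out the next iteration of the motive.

C#3 F#2 G2

The 3-note cells begin on B3, G3, E3 — each down a 3rd from the last.
Statement 4 starts on C#3 and keeps the same diatonic contour: C#3 F#2 G2.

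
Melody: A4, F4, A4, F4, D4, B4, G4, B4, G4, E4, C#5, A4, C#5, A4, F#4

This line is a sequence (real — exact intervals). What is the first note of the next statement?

D#5

Taking 5-note groups, the heads are A4, B4, C#5: the pattern moves up a 2nd.
The next head, up a 2nd from C#5, is D#5.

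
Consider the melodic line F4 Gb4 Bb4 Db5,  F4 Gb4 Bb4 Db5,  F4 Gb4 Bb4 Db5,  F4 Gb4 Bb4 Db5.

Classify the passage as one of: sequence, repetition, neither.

repetition

Each 4-note cell is identical (F4 Gb4 Bb4 Db5), restated at the same pitch.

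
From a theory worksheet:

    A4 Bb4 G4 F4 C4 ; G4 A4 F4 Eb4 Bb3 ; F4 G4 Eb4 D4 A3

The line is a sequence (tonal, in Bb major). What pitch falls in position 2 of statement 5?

The unit is 5 notes. Position-2 pitches of the 3 shown cells: Bb4, A4, G4.
Each moves down a 2nd. Continuing: F4 → Eb4.

Eb4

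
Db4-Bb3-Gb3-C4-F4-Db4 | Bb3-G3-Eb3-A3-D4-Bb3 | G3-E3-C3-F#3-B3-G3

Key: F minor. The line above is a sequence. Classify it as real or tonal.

real

Each cell has the same semitone pattern (-3, -4, 6, 5, -4) — intervals are preserved exactly.
And Gb3 lies outside F minor, so the sequence is real rather than tonal.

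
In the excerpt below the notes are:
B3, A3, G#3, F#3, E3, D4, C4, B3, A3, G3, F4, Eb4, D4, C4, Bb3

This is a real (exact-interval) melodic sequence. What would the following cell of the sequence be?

Ab4 Gb4 F4 Eb4 Db4

With a 5-note motive the entries are B3, D4, F4, each up a 3rd from the previous.
From Ab4 the exact shape gives Ab4 Gb4 F4 Eb4 Db4.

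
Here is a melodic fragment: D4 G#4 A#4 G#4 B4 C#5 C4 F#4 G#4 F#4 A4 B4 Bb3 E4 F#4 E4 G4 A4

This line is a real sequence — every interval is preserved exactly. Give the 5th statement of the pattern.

The 6-note cells begin on D4, C4, Bb3 — each down a 2nd from the last.
Continuing the starts: Ab3 → Gb3.
Statement 5 starts on Gb3 and keeps the same exact contour: Gb3 C4 D4 C4 Eb4 F4.

Gb3 C4 D4 C4 Eb4 F4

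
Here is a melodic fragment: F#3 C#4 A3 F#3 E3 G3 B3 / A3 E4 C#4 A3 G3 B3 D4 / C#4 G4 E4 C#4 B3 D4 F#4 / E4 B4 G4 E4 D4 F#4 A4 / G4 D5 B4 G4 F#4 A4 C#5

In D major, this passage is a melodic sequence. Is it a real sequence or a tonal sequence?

tonal

Every note is diatonic to D major.
Cell 1 has -4 semitones from note 2 to 3, but cell 2 has -3 — the interval quality changes while the contour stays the same, which is the hallmark of a tonal sequence.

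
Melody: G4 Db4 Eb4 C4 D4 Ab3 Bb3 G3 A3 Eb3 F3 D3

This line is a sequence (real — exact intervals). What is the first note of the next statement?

E3

The 4-note cells begin on G4, D4, A3 — each down a 4th from the last.
The next head, down a 4th from A3, is E3.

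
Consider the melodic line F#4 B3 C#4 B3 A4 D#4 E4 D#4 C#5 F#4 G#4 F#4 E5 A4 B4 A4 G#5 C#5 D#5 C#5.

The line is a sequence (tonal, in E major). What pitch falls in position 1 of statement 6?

B5

Grouping in 4s, the 1st note of each cell is F#4, A4, C#5, E5, G#5.
From G#5, up a 3rd gives B5.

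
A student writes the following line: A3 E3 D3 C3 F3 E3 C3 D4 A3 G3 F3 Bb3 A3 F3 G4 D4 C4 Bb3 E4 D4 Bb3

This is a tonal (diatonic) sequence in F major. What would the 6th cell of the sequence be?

With a 7-note motive the entries are A3, D4, G4, each up a 4th from the previous.
Continuing the starts: C5 → F5 → Bb5.
So cell 6 is Bb5 F5 E5 D5 G5 F5 D5.

Bb5 F5 E5 D5 G5 F5 D5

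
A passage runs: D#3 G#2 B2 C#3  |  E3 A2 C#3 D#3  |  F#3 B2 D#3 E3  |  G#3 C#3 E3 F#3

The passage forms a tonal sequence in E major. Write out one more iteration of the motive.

A3 D#3 F#3 G#3

Taking 4-note groups, the heads are D#3, E3, F#3, G#3: the pattern moves up a 2nd.
So cell 5 is A3 D#3 F#3 G#3.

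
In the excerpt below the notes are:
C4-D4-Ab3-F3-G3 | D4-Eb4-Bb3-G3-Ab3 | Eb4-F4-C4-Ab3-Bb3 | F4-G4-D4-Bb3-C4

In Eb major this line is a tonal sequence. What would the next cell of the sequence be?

G4 Ab4 Eb4 C4 D4

Unit = 5 notes; the statements start on C4, D4, Eb4, F4, moving up a 2nd each time.
So cell 5 is G4 Ab4 Eb4 C4 D4.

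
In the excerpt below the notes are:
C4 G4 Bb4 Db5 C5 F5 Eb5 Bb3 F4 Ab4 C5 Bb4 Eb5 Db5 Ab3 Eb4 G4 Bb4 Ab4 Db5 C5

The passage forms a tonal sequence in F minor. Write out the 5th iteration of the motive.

F3 C4 Eb4 G4 F4 Bb4 Ab4

Taking 7-note groups, the heads are C4, Bb3, Ab3: the pattern moves down a 2nd.
Carrying on: G3 → F3.
Statement 5 starts on F3 and keeps the same diatonic contour: F3 C4 Eb4 G4 F4 Bb4 Ab4.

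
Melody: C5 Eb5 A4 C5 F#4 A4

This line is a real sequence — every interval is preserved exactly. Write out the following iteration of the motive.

With a 2-note motive the entries are C5, A4, F#4, each down a 3rd from the previous.
Statement 4 starts on D#4 and keeps the same exact contour: D#4 F#4.

D#4 F#4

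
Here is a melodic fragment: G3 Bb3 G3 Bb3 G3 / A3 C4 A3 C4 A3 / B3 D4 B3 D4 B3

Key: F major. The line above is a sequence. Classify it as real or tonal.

real

Each cell has the same semitone pattern (3, -3, 3, -3) — intervals are preserved exactly.
And B3 lies outside F major, so the sequence is real rather than tonal.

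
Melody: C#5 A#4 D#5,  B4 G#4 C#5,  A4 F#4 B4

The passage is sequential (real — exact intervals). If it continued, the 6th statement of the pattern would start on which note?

Eb4

Taking 3-note groups, the heads are C#5, B4, A4: the pattern moves down a 2nd.
Continuing: G4 → F4 → Eb4. Statement 6 starts on Eb4.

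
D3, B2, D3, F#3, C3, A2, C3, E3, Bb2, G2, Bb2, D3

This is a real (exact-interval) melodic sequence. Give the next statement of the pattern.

Ab2 F2 Ab2 C3

Unit = 4 notes; the statements start on D3, C3, Bb2, moving down a 2nd each time.
From Ab2 the exact shape gives Ab2 F2 Ab2 C3.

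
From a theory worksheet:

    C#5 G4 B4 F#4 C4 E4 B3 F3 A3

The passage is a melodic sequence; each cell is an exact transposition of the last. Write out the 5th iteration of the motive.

A2 Eb2 G2

Taking 3-note groups, the heads are C#5, F#4, B3: the pattern moves down a 5th.
Extending down a 5th: E3 → A2.
From A2 the exact shape gives A2 Eb2 G2.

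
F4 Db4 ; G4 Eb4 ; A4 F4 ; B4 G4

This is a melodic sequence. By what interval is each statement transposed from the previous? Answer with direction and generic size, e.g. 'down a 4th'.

With a 2-note motive the entries are F4, G4, A4, B4, each up a 2nd from the previous.
F4 to G4 is up a 2nd.

up a 2nd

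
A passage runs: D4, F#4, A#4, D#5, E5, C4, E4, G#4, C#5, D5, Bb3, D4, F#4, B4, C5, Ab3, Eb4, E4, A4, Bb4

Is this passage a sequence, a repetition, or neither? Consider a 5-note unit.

Note 2 of cell 4 is Eb4; if this were a sequence it would be C4. No unit length gives a consistent transposition pattern.

neither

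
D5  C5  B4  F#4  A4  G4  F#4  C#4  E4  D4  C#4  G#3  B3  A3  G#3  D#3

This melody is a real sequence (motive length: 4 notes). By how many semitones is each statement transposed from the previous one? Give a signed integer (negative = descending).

-5

The 4-note cells begin on D5, A4, E4, B3 — each down a 4th from the last.
D5→A4 is 69 − 74 = -5 semitones.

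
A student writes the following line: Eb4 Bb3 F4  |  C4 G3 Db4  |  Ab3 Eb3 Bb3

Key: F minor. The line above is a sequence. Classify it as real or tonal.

tonal

Every note is diatonic to F minor.
Cell 1 has +7 semitones from note 2 to 3, but cell 2 has +6 — the interval quality changes while the contour stays the same, which is the hallmark of a tonal sequence.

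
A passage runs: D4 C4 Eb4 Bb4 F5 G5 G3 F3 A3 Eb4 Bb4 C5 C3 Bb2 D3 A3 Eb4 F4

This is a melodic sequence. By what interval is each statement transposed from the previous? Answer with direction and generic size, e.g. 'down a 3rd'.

down a 5th

The 6-note cells begin on D4, G3, C3 — each down a 5th from the last.
From D4 to G3: down a 5th.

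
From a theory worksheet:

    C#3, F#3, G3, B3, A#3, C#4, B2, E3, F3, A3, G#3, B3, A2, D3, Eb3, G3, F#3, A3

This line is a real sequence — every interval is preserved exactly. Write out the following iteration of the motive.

G2 C3 Db3 F3 E3 G3

With a 6-note motive the entries are C#3, B2, A2, each down a 2nd from the previous.
From G2 the exact shape gives G2 C3 Db3 F3 E3 G3.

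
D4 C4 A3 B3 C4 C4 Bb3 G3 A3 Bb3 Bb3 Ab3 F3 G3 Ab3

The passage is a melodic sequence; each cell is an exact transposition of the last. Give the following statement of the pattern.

Unit = 5 notes; the statements start on D4, C4, Bb3, moving down a 2nd each time.
From Ab3 the exact shape gives Ab3 Gb3 Eb3 F3 Gb3.

Ab3 Gb3 Eb3 F3 Gb3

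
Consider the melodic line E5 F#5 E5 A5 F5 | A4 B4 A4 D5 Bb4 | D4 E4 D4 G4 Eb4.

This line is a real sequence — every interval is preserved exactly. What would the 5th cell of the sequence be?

C3 D3 C3 F3 Db3

The 5-note cells begin on E5, A4, D4 — each down a 5th from the last.
Carrying on: G3 → C3.
Statement 5 starts on C3 and keeps the same exact contour: C3 D3 C3 F3 Db3.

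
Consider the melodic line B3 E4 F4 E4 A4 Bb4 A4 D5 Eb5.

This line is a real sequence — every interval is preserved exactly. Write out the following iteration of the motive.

With a 3-note motive the entries are B3, E4, A4, each up a 4th from the previous.
From D5 the exact shape gives D5 G5 Ab5.

D5 G5 Ab5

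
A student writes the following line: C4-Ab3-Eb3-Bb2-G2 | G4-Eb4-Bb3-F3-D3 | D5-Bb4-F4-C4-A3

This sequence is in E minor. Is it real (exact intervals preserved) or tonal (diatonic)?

Each cell has the same semitone pattern (-4, -5, -5, -3) — intervals are preserved exactly.
And Ab3 lies outside E minor, so the sequence is real rather than tonal.

real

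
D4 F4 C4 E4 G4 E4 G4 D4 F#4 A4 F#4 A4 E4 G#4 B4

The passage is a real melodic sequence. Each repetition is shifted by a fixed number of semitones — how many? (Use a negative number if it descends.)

2

Taking 5-note groups, the heads are D4, E4, F#4: the pattern moves up a 2nd.
D4 to E4 spans +2 semitones.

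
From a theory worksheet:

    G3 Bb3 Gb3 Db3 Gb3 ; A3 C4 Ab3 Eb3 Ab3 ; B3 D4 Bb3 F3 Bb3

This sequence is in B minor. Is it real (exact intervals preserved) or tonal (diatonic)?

Each cell has the same semitone pattern (3, -4, -5, 5) — intervals are preserved exactly.
And Bb3 lies outside B minor, so the sequence is real rather than tonal.

real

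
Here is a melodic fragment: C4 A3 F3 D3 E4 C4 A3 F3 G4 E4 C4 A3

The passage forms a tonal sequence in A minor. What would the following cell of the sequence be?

B4 G4 E4 C4

Taking 4-note groups, the heads are C4, E4, G4: the pattern moves up a 3rd.
So cell 4 is B4 G4 E4 C4.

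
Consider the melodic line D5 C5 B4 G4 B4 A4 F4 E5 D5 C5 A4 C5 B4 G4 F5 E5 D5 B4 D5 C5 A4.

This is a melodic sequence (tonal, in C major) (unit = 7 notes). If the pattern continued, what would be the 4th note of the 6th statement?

E5

Grouping in 7s, the 4th note of each cell is G4, A4, B4.
Extending up a 2nd: C5 → D5 → E5.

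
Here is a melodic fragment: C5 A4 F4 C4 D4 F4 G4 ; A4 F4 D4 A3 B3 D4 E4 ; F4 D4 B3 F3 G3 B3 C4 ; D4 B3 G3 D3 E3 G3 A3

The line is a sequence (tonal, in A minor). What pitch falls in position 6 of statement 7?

With 7-note cells, note 6 of each statement runs F4, D4, B3, G3.
Extending down a 3rd: E3 → C3 → A2.

A2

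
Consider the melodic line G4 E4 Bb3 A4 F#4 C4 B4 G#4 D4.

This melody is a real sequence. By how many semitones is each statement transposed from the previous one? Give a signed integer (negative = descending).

2

With a 3-note motive the entries are G4, A4, B4, each up a 2nd from the previous.
G4 to A4 spans +2 semitones.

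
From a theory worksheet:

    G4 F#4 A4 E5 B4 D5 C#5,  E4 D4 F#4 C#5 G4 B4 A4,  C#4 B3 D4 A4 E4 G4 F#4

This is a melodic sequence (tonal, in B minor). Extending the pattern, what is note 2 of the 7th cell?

With 7-note cells, note 2 of each statement runs F#4, D4, B3.
Carrying that down a 3rd forward: G3 → E3 → C#3 → A2.

A2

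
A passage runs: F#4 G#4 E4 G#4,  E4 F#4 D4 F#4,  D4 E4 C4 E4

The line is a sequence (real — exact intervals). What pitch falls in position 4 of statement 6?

With 4-note cells, note 4 of each statement runs G#4, F#4, E4.
Extending down a 2nd: D4 → C4 → Bb3.

Bb3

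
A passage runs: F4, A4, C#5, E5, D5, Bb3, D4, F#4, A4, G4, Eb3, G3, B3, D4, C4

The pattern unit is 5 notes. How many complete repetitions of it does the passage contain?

15 notes in groups of 5 gives 15/5 = 3 statements.
Starts: F4, Bb3, Eb3 — each down a 5th.

3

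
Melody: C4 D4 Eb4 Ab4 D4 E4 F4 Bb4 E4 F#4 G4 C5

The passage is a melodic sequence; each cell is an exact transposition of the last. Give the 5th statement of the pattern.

With a 4-note motive the entries are C4, D4, E4, each up a 2nd from the previous.
Carrying on: F#4 → G#4.
So cell 5 is G#4 A#4 B4 E5.

G#4 A#4 B4 E5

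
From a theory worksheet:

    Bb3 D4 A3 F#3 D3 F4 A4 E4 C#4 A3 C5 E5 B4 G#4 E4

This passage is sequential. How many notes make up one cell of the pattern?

5

15 notes total. Splitting into 3 groups of 5:
Bb3 D4 A3 F#3 D3 | F4 A4 E4 C#4 A3 | C5 E5 B4 G#4 E4
That's a consistent up a 5th shift per cell, and no other grouping gives one.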